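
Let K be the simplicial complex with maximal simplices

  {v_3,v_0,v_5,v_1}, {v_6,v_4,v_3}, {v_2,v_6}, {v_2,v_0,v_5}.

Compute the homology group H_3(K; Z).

K has 7 vertices, 12 edges, 6 triangles, 1 3-simplex.
rank ∂_3 = 1, rank ∂_4 = 0 ⇒ b_3 = 1 − 1 − 0 = 0. So H_3 ≅ 0.

H_3 = 0.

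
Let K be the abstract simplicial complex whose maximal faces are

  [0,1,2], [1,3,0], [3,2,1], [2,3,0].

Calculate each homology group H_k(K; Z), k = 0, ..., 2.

K has 4 vertices, 6 edges, 4 triangles.
rank ∂_0 = 0, rank ∂_1 = 3 ⇒ b_0 = 4 − 0 − 3 = 1; all invariant factors of ∂_1 are 1 so no torsion. So H_0 = Z.
rank ∂_1 = 3, rank ∂_2 = 3 ⇒ b_1 = 6 − 3 − 3 = 0; all invariant factors of ∂_2 are 1 so no torsion. So H_1 = 0.
rank ∂_2 = 3, rank ∂_3 = 0 ⇒ b_2 = 4 − 3 − 0 = 1. So H_2 = Z.

H_0 = Z,  H_1 = 0,  H_2 = Z.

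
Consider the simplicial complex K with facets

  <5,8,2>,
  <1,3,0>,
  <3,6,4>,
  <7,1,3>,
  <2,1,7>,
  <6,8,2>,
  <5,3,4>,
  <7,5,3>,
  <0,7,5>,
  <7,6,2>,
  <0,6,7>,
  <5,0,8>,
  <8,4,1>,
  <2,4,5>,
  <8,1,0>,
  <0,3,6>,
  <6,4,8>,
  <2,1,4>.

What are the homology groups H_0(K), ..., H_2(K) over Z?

We work with the vertex ordering 0 < 1 < 2 < 3 < 4 < 5 < 6 < 7 < 8. The simplices of K, each written with vertices in increasing order, are:

  0-simplices (9): [0], [1], [2], [3], [4], [5], [6], [7], [8]
  1-simplices (27): (27 of them)
  2-simplices (18): [0,1,3], [0,1,8], [0,3,6], [0,5,7], [0,5,8], [0,6,7], [1,2,4], [1,2,7], [1,3,7], [1,4,8], [2,4,5], [2,5,8], [2,6,7], [2,6,8], [3,4,5], [3,4,6], [3,5,7], [4,6,8]

so the chain groups are C_0 ≅ Z^9, C_1 ≅ Z^27, C_2 ≅ Z^18.

Boundary ∂_1: C_1 → C_0 is given by ∂[p,q] = [q] − [p]. For instance
  ∂[2,7] = [7] − [2].
This gives a 9×27 integer matrix of rank 8; reducing to Smith normal form yields diagonal entries (1,1,1,1,1,1,1,1).

Boundary ∂_2: C_2 → C_1 sends each 2-simplex [p,q,r] to [q,r] − [p,r] + [p,q]. For instance
  ∂[1,2,7] = [2,7] − [1,7] + [1,2],
  ∂[0,3,6] = [3,6] − [0,6] + [0,3].
This gives a 27×18 integer matrix of rank 18; reducing to Smith normal form yields diagonal entries (1,1,1,1,1,1,1,1,1,1,1,1,1,1,1,1,1,2).

Reading off H_k = ker ∂_k / im ∂_{k+1}:

  H_0: rank C_0 − rank ∂_1 = 9 − 8 = 1, and the invariant factors of ∂_1 are all 1, so H_0 = Z.
  H_1: rank ker ∂_1 − rank ∂_2 = (27 − 8) − 18 = 1, and ∂_2 has invariant factor 2 > 1, so H_1 = Z ⊕ Z/2.
  H_2: rank ker ∂_2 − rank ∂_3 = (18 − 18) − 0 = 0, and there is no ∂_3, so H_2 = 0.

As a check, the Euler characteristic is 9 − 27 + 18 = 0, which agrees with 1 − 1 + 0 = 0.

H_0 = Z,  H_1 = Z ⊕ Z/2,  H_2 = 0.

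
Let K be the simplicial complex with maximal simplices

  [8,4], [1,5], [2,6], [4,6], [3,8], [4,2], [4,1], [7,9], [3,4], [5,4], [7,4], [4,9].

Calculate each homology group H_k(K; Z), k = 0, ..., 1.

We work with the vertex ordering 1 < 2 < 3 < 4 < 5 < 6 < 7 < 8 < 9. The simplices of K, each written with vertices in increasing order, are:

  0-simplices (9): [1], [2], [3], [4], [5], [6], [7], [8], [9]
  1-simplices (12): [1,4], [1,5], [2,4], [2,6], [3,4], [3,8], [4,5], [4,6], [4,7], [4,8], [4,9], [7,9]

so the chain groups are C_0 ≅ Z^9, C_1 ≅ Z^12.

Boundary ∂_1: C_1 → C_0 sends each edge [p,q] (with p < q) to q − p. For instance
  ∂[4,8] = [8] − [4].
The 9×12 boundary matrix has rank 8 and Smith normal form diag(1,1,1,1,1,1,1,1).

From H_k ≅ ker(∂_k) / im(∂_{k+1}) we obtain:

  H_0: rank C_0 − rank ∂_1 = 9 − 8 = 1, and the invariant factors of ∂_1 are all 1, so H_0 = Z.
  H_1: rank ker ∂_1 − rank ∂_2 = (12 − 8) − 0 = 4, and there is no ∂_2, so H_1 = Z^4.

(K is a triangulation of a wedge of 4 circles.)

H_0 = Z,  H_1 = Z^4.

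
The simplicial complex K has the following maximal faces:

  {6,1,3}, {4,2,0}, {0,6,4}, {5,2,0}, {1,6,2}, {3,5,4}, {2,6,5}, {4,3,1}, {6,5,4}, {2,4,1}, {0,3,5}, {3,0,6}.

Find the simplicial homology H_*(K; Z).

K has 7 vertices, 18 edges, 12 triangles.
rank ∂_0 = 0, rank ∂_1 = 6 ⇒ b_0 = 7 − 0 − 6 = 1; all invariant factors of ∂_1 are 1 so no torsion. So H_0 ≅ Z.
rank ∂_1 = 6, rank ∂_2 = 12 ⇒ b_1 = 18 − 6 − 12 = 0; ∂_2 has invariant factor(s) [2] giving torsion. So H_1 ≅ Z/2Z.
rank ∂_2 = 12, rank ∂_3 = 0 ⇒ b_2 = 12 − 12 − 0 = 0. So H_2 ≅ 0.

H_0 = Z,  H_1 = Z/2Z,  H_2 = 0.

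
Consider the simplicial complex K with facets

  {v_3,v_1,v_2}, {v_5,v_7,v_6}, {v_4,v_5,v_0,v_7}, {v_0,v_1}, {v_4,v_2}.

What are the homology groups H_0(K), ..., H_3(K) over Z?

Order the vertices as v_0 < v_1 < v_2 < v_3 < v_4 < v_5 < v_6 < v_7. Listing each simplex with vertices in this order, K has dimension 3 with simplices:

  0-simplices (8): [v_0], [v_1], [v_2], [v_3], [v_4], [v_5], [v_6], [v_7]
  1-simplices (13): [v_0,v_1], [v_0,v_4], [v_0,v_5], [v_0,v_7], [v_1,v_2], [v_1,v_3], [v_2,v_3], [v_2,v_4], [v_4,v_5], [v_4,v_7], [v_5,v_6], [v_5,v_7], [v_6,v_7]
  2-simplices (6): [v_0,v_4,v_5], [v_0,v_4,v_7], [v_0,v_5,v_7], [v_1,v_2,v_3], [v_4,v_5,v_7], [v_5,v_6,v_7]
  3-simplices (1): [v_0,v_4,v_5,v_7]

giving chain groups C_0 ≅ Z^8, C_1 ≅ Z^13, C_2 ≅ Z^6, C_3 ≅ Z^1.

Boundary ∂_1: C_1 → C_0 maps an edge to its endpoints' difference, ∂[p,q] = q − p.
The resulting 8×13 matrix has rank 7, and its Smith normal form has invariant factors (1,1,1,1,1,1,1).

∂_2: C_2 → C_1 acts by ∂[p,q,r] = [q,r] − [p,r] + [p,q]. For instance
  ∂[v_4,v_5,v_7] = [v_5,v_7] − [v_4,v_7] + [v_4,v_5],
  ∂[v_0,v_4,v_5] = [v_4,v_5] − [v_0,v_5] + [v_0,v_4].
The resulting 13×6 matrix has rank 5, and its Smith normal form has invariant factors (1,1,1,1,1).

Boundary ∂_3: C_3 → C_2 sends each 3-simplex σ to the alternating sum Σ_i (−1)^i (σ with its i-th vertex removed). For instance
  ∂[v_0,v_4,v_5,v_7] = [v_4,v_5,v_7] − [v_0,v_5,v_7] + [v_0,v_4,v_7] − [v_0,v_4,v_5].
As a 6×1 matrix over Z this has rank 1, with invariant factors (1).

Now H_k = ker ∂_k / im ∂_{k+1}, so:

  H_0: rank C_0 − rank ∂_1 = 8 − 7 = 1, and the invariant factors of ∂_1 are all 1, so H_0 = Z.
  H_1: rank ker ∂_1 − rank ∂_2 = (13 − 7) − 5 = 1, and the invariant factors of ∂_2 are all 1, so H_1 = Z.
  H_2: rank ker ∂_2 − rank ∂_3 = (6 − 5) − 1 = 0, and the invariant factors of ∂_3 are all 1, so H_2 = 0.
  H_3: rank ker ∂_3 − rank ∂_4 = (1 − 1) − 0 = 0, and there is no ∂_4, so H_3 = 0.

As a check, the Euler characteristic is 8 − 13 + 6 − 1 = 0, which agrees with 1 − 1 + 0 − 0 = 0.

H_0 = Z,  H_1 = Z,  H_2 = 0,  H_3 = 0.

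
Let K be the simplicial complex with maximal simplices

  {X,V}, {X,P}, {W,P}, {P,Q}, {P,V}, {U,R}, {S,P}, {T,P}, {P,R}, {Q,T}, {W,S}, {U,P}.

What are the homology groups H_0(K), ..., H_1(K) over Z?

H_0 ≅ Z,  H_1 ≅ Z^4.

Take the total order P < Q < R < S < T < U < V < W < X on the vertex set. Then K (dimension 1) consists of the simplices:

  0-simplices (9): P, Q, R, S, T, U, V, W, X
  1-simplices (12): PQ, PR, PS, PT, PU, PV, PW, PX, QT, RU, SW, VX

giving chain groups C_0 ≅ Z^9, C_1 ≅ Z^12.

∂_1: C_1 → C_0 is given by ∂[p,q] = [q] − [p]. For instance
  ∂PS = S − P.
This gives a 9×12 integer matrix of rank 8; reducing to Smith normal form yields diagonal entries (1,1,1,1,1,1,1,1).

Computing H_k = (kernel of ∂_k) / (image of ∂_{k+1}):

  H_0: rank C_0 − rank ∂_1 = 9 − 8 = 1, and the invariant factors of ∂_1 are all 1, so H_0 ≅ Z.
  H_1: rank ker ∂_1 − rank ∂_2 = (12 − 8) − 0 = 4, and there is no ∂_2, so H_1 ≅ Z^4.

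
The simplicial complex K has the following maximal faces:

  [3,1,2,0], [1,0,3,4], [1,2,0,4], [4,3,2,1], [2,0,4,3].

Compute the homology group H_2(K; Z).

Fix the vertex order 0 < 1 < 2 < 3 < 4 and write every simplex with vertices in increasing order. Then dim K = 3 and the simplices of K are:

  0-simplices (5): [0], [1], [2], [3], [4]
  1-simplices (10): [0,1], [0,2], [0,3], [0,4], [1,2], [1,3], [1,4], [2,3], [2,4], [3,4]
  2-simplices (10): [0,1,2], [0,1,3], [0,1,4], [0,2,3], [0,2,4], [0,3,4], [1,2,3], [1,2,4], [1,3,4], [2,3,4]
  3-simplices (5): [0,1,2,3], [0,1,2,4], [0,1,3,4], [0,2,3,4], [1,2,3,4]

Hence C_0 ≅ Z^5, C_1 ≅ Z^10, C_2 ≅ Z^10, C_3 ≅ Z^5.

∂_1: C_1 → C_0 is given by ∂[p,q] = [q] − [p].
This gives a 5×10 integer matrix of rank 4; reducing to Smith normal form yields diagonal entries (1,1,1,1).

∂_2: C_2 → C_1 maps a triangle to the signed sum of its edges. For instance
  ∂[1,3,4] = [3,4] − [1,4] + [1,3],
  ∂[0,3,4] = [3,4] − [0,4] + [0,3].
This gives a 10×10 integer matrix of rank 6; reducing to Smith normal form yields diagonal entries (1,1,1,1,1,1).

The boundary map ∂_3: C_3 → C_2 sends each 3-simplex σ to the alternating sum Σ_i (−1)^i (σ with its i-th vertex removed). For instance
  ∂[0,1,3,4] = [1,3,4] − [0,3,4] + [0,1,4] − [0,1,3],
  ∂[0,1,2,4] = [1,2,4] − [0,2,4] + [0,1,4] − [0,1,2].
As a 10×5 matrix over Z this has rank 4, with invariant factors (1,1,1,1).

From H_k ≅ ker(∂_k) / im(∂_{k+1}) we obtain:

  H_2: rank ker ∂_2 − rank ∂_3 = (10 − 6) − 4 = 0, and the invariant factors of ∂_3 are all 1, so H_2 ≅ 0.

H_2 ≅ 0.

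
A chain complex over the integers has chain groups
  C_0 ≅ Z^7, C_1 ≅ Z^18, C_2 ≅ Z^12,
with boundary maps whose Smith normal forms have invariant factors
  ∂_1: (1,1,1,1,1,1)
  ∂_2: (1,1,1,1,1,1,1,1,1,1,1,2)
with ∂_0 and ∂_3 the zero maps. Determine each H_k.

H_0 ≅ Z,  H_1 ≅ Z/2Z,  H_2 = 0.

H_0: b_0 = 7 − 0 − 6 = 1; torsion from ∂_1 factors > 1: none. So H_0 ≅ Z.
H_1: b_1 = 18 − 6 − 12 = 0; torsion from ∂_2 factors > 1: [2]. So H_1 ≅ Z/2Z.
H_2: b_2 = 12 − 12 − 0 = 0; torsion from ∂_3 factors > 1: none. So H_2 ≅ 0.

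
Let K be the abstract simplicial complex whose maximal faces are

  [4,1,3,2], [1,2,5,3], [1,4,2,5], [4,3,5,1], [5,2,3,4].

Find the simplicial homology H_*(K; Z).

H_0 ≅ Z,  H_1 = 0,  H_2 = 0,  H_3 ≅ Z.

We work with the vertex ordering 1 < 2 < 3 < 4 < 5. The simplices of K, each written with vertices in increasing order, are:

  0-simplices (5): [1], [2], [3], [4], [5]
  1-simplices (10): [1,2], [1,3], [1,4], [1,5], [2,3], [2,4], [2,5], [3,4], [3,5], [4,5]
  2-simplices (10): [1,2,3], [1,2,4], [1,2,5], [1,3,4], [1,3,5], [1,4,5], [2,3,4], [2,3,5], [2,4,5], [3,4,5]
  3-simplices (5): [1,2,3,4], [1,2,3,5], [1,2,4,5], [1,3,4,5], [2,3,4,5]

Hence C_0 ≅ Z^5, C_1 ≅ Z^10, C_2 ≅ Z^10, C_3 ≅ Z^5.

∂_1: C_1 → C_0 is given by ∂[p,q] = [q] − [p].
This gives a 5×10 integer matrix of rank 4; reducing to Smith normal form yields diagonal entries (1,1,1,1).

The boundary map ∂_2: C_2 → C_1 sends each 2-simplex [p,q,r] to [q,r] − [p,r] + [p,q]. For instance
  ∂[1,2,4] = [2,4] − [1,4] + [1,2],
  ∂[1,4,5] = [4,5] − [1,5] + [1,4].
As a 10×10 matrix over Z this has rank 6, with invariant factors (1,1,1,1,1,1).

The boundary map ∂_3: C_3 → C_2 sends each 3-simplex σ to the alternating sum Σ_i (−1)^i (σ with its i-th vertex removed). For instance
  ∂[1,2,3,5] = [2,3,5] − [1,3,5] + [1,2,5] − [1,2,3],
  ∂[2,3,4,5] = [3,4,5] − [2,4,5] + [2,3,5] − [2,3,4].
The 10×5 boundary matrix has rank 4 and Smith normal form diag(1,1,1,1).

From H_k ≅ ker(∂_k) / im(∂_{k+1}) we obtain:

  H_0: rank C_0 − rank ∂_1 = 5 − 4 = 1, and the invariant factors of ∂_1 are all 1, so H_0 ≅ Z.
  H_1: rank ker ∂_1 − rank ∂_2 = (10 − 4) − 6 = 0, and the invariant factors of ∂_2 are all 1, so H_1 ≅ 0.
  H_2: rank ker ∂_2 − rank ∂_3 = (10 − 6) − 4 = 0, and the invariant factors of ∂_3 are all 1, so H_2 ≅ 0.
  H_3: rank ker ∂_3 − rank ∂_4 = (5 − 4) − 0 = 1, and there is no ∂_4, so H_3 ≅ Z.

(K is a triangulation of the 3-sphere S^3.)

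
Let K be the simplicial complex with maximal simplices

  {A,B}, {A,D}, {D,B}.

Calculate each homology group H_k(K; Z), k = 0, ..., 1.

H_0 ≅ Z,  H_1 ≅ Z.

We work with the vertex ordering A < B < D. The simplices of K, each written with vertices in increasing order, are:

  0-simplices (3): A, B, D
  1-simplices (3): AB, AD, BD

Hence C_0 ≅ Z^3, C_1 ≅ Z^3.

∂_1: C_1 → C_0 is given by ∂[p,q] = [q] − [p]. For instance
  ∂AD = D − A.
The 3×3 boundary matrix has rank 2 and Smith normal form diag(1,1).

Now H_k = ker ∂_k / im ∂_{k+1}, so:

  H_0: rank C_0 − rank ∂_1 = 3 − 2 = 1, and the invariant factors of ∂_1 are all 1, so H_0 ≅ Z.
  H_1: rank ker ∂_1 − rank ∂_2 = (3 − 2) − 0 = 1, and there is no ∂_2, so H_1 ≅ Z.

As a check, the Euler characteristic is 3 − 3 = 0, which agrees with 1 − 1 = 0.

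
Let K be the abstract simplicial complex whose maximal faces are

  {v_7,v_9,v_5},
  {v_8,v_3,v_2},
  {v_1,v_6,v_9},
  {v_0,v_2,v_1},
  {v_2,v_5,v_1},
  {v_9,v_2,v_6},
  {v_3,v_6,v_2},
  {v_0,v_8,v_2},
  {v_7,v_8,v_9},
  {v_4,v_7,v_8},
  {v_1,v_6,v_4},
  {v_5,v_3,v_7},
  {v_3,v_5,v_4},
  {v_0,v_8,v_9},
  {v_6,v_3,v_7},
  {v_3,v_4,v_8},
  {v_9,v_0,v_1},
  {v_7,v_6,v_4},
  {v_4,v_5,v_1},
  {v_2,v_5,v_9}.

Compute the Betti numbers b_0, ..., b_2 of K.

Take the total order v_0 < v_1 < v_2 < v_3 < v_4 < v_5 < v_6 < v_7 < v_8 < v_9 on the vertex set. Then K (dimension 2) consists of the simplices:

  0-simplices (10): [v_0], [v_1], [v_2], [v_3], [v_4], [v_5], [v_6], [v_7], [v_8], [v_9]
  1-simplices (30): (30 of them)
  2-simplices (20): (20 of them)

Hence C_0 ≅ Z^10, C_1 ≅ Z^30, C_2 ≅ Z^20.

∂_1: C_1 → C_0 sends each edge [p,q] (with p < q) to q − p. For instance
  ∂[v_3,v_7] = [v_7] − [v_3].
As a 10×30 matrix over Z this has rank 9, with invariant factors (1,1,1,1,1,1,1,1,1).

∂_2: C_2 → C_1 acts by ∂[p,q,r] = [q,r] − [p,r] + [p,q]. For instance
  ∂[v_1,v_4,v_5] = [v_4,v_5] − [v_1,v_5] + [v_1,v_4],
  ∂[v_4,v_6,v_7] = [v_6,v_7] − [v_4,v_7] + [v_4,v_6].
The 30×20 boundary matrix has rank 20 and Smith normal form diag(1,1,1,1,1,1,1,1,1,1,1,1,1,1,1,1,1,1,1,2).

From H_k ≅ ker(∂_k) / im(∂_{k+1}) we obtain:

  H_0: rank C_0 − rank ∂_1 = 10 − 9 = 1, and the invariant factors of ∂_1 are all 1, so H_0 = Z.
  H_1: rank ker ∂_1 − rank ∂_2 = (30 − 9) − 20 = 1, and ∂_2 has invariant factor 2 > 1, so H_1 = Z ⊕ Z/2.
  H_2: rank ker ∂_2 − rank ∂_3 = (20 − 20) − 0 = 0, and there is no ∂_3, so H_2 = 0.

As a check, the Euler characteristic is 10 − 30 + 20 = 0, which agrees with 1 − 1 + 0 = 0.

Hence the Betti numbers are b_0 = 1, b_1 = 1, b_2 = 0.

b_0 = 1, b_1 = 1, b_2 = 0.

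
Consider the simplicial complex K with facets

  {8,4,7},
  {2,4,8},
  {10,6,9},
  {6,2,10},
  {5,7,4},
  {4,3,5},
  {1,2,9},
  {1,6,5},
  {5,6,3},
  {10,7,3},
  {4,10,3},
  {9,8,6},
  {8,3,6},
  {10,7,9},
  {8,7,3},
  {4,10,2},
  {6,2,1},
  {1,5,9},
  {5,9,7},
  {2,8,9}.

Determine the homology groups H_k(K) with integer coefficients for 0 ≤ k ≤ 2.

Order the vertices as 1 < 2 < 3 < 4 < 5 < 6 < 7 < 8 < 9 < 10. Listing each simplex with vertices in this order, K has dimension 2 with simplices:

  0-simplices (10): [1], [2], [3], [4], [5], [6], [7], [8], [9], [10]
  1-simplices (30): (30 of them)
  2-simplices (20): (20 of them)

giving chain groups C_0 ≅ Z^10, C_1 ≅ Z^30, C_2 ≅ Z^20.

The boundary map ∂_1: C_1 → C_0 is given by ∂[p,q] = [q] − [p].
The 10×30 boundary matrix has rank 9 and Smith normal form diag(1,1,1,1,1,1,1,1,1).

The boundary map ∂_2: C_2 → C_1 acts by ∂[p,q,r] = [q,r] − [p,r] + [p,q]. For instance
  ∂[3,4,5] = [4,5] − [3,5] + [3,4],
  ∂[1,2,9] = [2,9] − [1,9] + [1,2].
This gives a 30×20 integer matrix of rank 20; reducing to Smith normal form yields diagonal entries (1,1,1,1,1,1,1,1,1,1,1,1,1,1,1,1,1,1,1,2).

Reading off H_k = ker ∂_k / im ∂_{k+1}:

  H_0: rank C_0 − rank ∂_1 = 10 − 9 = 1, and the invariant factors of ∂_1 are all 1, so H_0 = Z.
  H_1: rank ker ∂_1 − rank ∂_2 = (30 − 9) − 20 = 1, and ∂_2 has invariant factor 2 > 1, so H_1 = Z ⊕ Z/2.
  H_2: rank ker ∂_2 − rank ∂_3 = (20 − 20) − 0 = 0, and there is no ∂_3, so H_2 = 0.

(K is a triangulation of the Klein bottle.)

H_0 ≅ Z,  H_1 ≅ Z ⊕ Z/2,  H_2 = 0.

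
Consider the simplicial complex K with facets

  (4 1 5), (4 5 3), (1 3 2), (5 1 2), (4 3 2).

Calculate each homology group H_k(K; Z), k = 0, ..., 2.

H_0 ≅ Z,  H_1 ≅ Z,  H_2 = 0.

K has 5 vertices, 10 edges, 5 triangles.
rank ∂_0 = 0, rank ∂_1 = 4 ⇒ b_0 = 5 − 0 − 4 = 1; all invariant factors of ∂_1 are 1 so no torsion. So H_0 ≅ Z.
rank ∂_1 = 4, rank ∂_2 = 5 ⇒ b_1 = 10 − 4 − 5 = 1; all invariant factors of ∂_2 are 1 so no torsion. So H_1 ≅ Z.
rank ∂_2 = 5, rank ∂_3 = 0 ⇒ b_2 = 5 − 5 − 0 = 0. So H_2 ≅ 0.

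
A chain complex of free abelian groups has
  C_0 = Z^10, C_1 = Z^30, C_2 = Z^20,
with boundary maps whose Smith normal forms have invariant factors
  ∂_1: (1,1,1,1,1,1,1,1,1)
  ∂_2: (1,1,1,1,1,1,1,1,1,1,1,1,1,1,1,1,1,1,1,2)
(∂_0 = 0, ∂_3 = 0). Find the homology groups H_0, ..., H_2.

H_0 = Z,  H_1 = Z ⊕ Z/2Z,  H_2 = 0.

H_0: b_0 = 10 − 0 − 9 = 1; torsion from ∂_1 factors > 1: none. So H_0 = Z.
H_1: b_1 = 30 − 9 − 20 = 1; torsion from ∂_2 factors > 1: [2]. So H_1 = Z ⊕ Z/2Z.
H_2: b_2 = 20 − 20 − 0 = 0; torsion from ∂_3 factors > 1: none. So H_2 = 0.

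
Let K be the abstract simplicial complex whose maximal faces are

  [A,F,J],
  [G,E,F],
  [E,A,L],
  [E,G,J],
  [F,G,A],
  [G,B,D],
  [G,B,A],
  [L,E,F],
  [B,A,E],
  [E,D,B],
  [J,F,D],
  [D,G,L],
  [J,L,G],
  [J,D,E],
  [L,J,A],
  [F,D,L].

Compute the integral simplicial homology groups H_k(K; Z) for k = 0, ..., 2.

Fix the vertex order A < B < D < E < F < G < J < L and write every simplex with vertices in increasing order. Then dim K = 2 and the simplices of K are:

  0-simplices (8): A, B, D, E, F, G, J, L
  1-simplices (24): AB, AE, AF, AG, AJ, AL, BD, BE, BG, DE, DF, DG, DJ, DL, EF, EG, EJ, EL, FG, FJ, FL, GJ, GL, JL
  2-simplices (16): ABE, ABG, AEL, AFG, AFJ, AJL, BDE, BDG, DEJ, DFJ, DFL, DGL, EFG, EFL, EGJ, GJL

Hence C_0 ≅ Z^8, C_1 ≅ Z^24, C_2 ≅ Z^16.

Boundary ∂_1: C_1 → C_0 maps an edge to its endpoints' difference, ∂[p,q] = q − p.
The 8×24 boundary matrix has rank 7 and Smith normal form diag(1,1,1,1,1,1,1).

The boundary map ∂_2: C_2 → C_1 maps a triangle to the signed sum of its edges. For instance
  ∂DFJ = FJ − DJ + DF,
  ∂EFL = FL − EL + EF.
This gives a 24×16 integer matrix of rank 15; reducing to Smith normal form yields diagonal entries (1,1,1,1,1,1,1,1,1,1,1,1,1,1,1).

Reading off H_k = ker ∂_k / im ∂_{k+1}:

  H_0: rank C_0 − rank ∂_1 = 8 − 7 = 1, and the invariant factors of ∂_1 are all 1, so H_0 = Z.
  H_1: rank ker ∂_1 − rank ∂_2 = (24 − 7) − 15 = 2, and the invariant factors of ∂_2 are all 1, so H_1 = Z^2.
  H_2: rank ker ∂_2 − rank ∂_3 = (16 − 15) − 0 = 1, and there is no ∂_3, so H_2 = Z.

H_0 ≅ Z,  H_1 ≅ Z^2,  H_2 ≅ Z.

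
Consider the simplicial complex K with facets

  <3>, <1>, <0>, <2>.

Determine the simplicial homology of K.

Order the vertices as 0 < 1 < 2 < 3. Listing each simplex with vertices in this order, K has dimension 0 with simplices:

  0-simplices (4): [0], [1], [2], [3]

giving chain groups C_0 ≅ Z^4.

Computing H_k = (kernel of ∂_k) / (image of ∂_{k+1}):

  H_0: rank C_0 − rank ∂_1 = 4 − 0 = 4, and there is no ∂_1, so H_0 = Z^4.

H_0 = Z^4.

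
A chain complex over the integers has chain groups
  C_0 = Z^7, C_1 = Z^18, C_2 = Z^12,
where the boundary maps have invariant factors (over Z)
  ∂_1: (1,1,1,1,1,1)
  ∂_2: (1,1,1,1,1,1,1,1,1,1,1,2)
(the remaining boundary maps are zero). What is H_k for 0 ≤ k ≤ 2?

H_0 = Z,  H_1 = Z/2Z,  H_2 = 0.

H_0: b_0 = 7 − 0 − 6 = 1; torsion from ∂_1 factors > 1: none. So H_0 = Z.
H_1: b_1 = 18 − 6 − 12 = 0; torsion from ∂_2 factors > 1: [2]. So H_1 = Z/2Z.
H_2: b_2 = 12 − 12 − 0 = 0; torsion from ∂_3 factors > 1: none. So H_2 = 0.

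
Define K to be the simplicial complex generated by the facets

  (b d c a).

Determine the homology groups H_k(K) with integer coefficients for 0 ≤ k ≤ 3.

H_0 = Z,  H_1 = 0,  H_2 = 0,  H_3 = 0.

Take the total order a < b < c < d on the vertex set. Then K (dimension 3) consists of the simplices:

  0-simplices (4): a, b, c, d
  1-simplices (6): ab, ac, ad, bc, bd, cd
  2-simplices (4): abc, abd, acd, bcd
  3-simplices (1): abcd

so the chain groups are C_0 ≅ Z^4, C_1 ≅ Z^6, C_2 ≅ Z^4, C_3 ≅ Z^1.

∂_1: C_1 → C_0 maps an edge to its endpoints' difference, ∂[p,q] = q − p.
This gives a 4×6 integer matrix of rank 3; reducing to Smith normal form yields diagonal entries (1,1,1).

Boundary ∂_2: C_2 → C_1 acts by ∂[p,q,r] = [q,r] − [p,r] + [p,q]. For instance
  ∂abc = bc − ac + ab,
  ∂bcd = cd − bd + bc.
This gives a 6×4 integer matrix of rank 3; reducing to Smith normal form yields diagonal entries (1,1,1).

The boundary map ∂_3: C_3 → C_2 sends each 3-simplex σ to the alternating sum Σ_i (−1)^i (σ with its i-th vertex removed). For instance
  ∂abcd = bcd − acd + abd − abc.
This gives a 4×1 integer matrix of rank 1; reducing to Smith normal form yields diagonal entries (1).

Computing H_k = (kernel of ∂_k) / (image of ∂_{k+1}):

  H_0: rank C_0 − rank ∂_1 = 4 − 3 = 1, and the invariant factors of ∂_1 are all 1, so H_0 ≅ Z.
  H_1: rank ker ∂_1 − rank ∂_2 = (6 − 3) − 3 = 0, and the invariant factors of ∂_2 are all 1, so H_1 ≅ 0.
  H_2: rank ker ∂_2 − rank ∂_3 = (4 − 3) − 1 = 0, and the invariant factors of ∂_3 are all 1, so H_2 ≅ 0.
  H_3: rank ker ∂_3 − rank ∂_4 = (1 − 1) − 0 = 0, and there is no ∂_4, so H_3 ≅ 0.

As a check, the Euler characteristic is 4 − 6 + 4 − 1 = 1, which agrees with 1 − 0 + 0 − 0 = 1.
(K is a triangulation of the 3-simplex.)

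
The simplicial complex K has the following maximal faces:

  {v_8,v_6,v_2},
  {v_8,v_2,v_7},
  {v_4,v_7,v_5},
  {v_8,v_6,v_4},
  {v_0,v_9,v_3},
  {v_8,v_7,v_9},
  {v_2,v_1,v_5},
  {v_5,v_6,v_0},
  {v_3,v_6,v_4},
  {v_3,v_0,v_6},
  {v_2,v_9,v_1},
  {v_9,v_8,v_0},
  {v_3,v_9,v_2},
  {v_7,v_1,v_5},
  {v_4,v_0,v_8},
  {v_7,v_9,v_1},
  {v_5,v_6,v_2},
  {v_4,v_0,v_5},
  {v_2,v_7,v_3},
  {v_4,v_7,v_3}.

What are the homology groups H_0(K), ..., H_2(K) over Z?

Take the total order v_0 < v_1 < v_2 < v_3 < v_4 < v_5 < v_6 < v_7 < v_8 < v_9 on the vertex set. Then K (dimension 2) consists of the simplices:

  0-simplices (10): [v_0], [v_1], [v_2], [v_3], [v_4], [v_5], [v_6], [v_7], [v_8], [v_9]
  1-simplices (30): (30 of them)
  2-simplices (20): (20 of them)

Hence C_0 ≅ Z^10, C_1 ≅ Z^30, C_2 ≅ Z^20.

The boundary map ∂_1: C_1 → C_0 maps an edge to its endpoints' difference, ∂[p,q] = q − p. For instance
  ∂[v_2,v_7] = [v_7] − [v_2].
The resulting 10×30 matrix has rank 9, and its Smith normal form has invariant factors (1,1,1,1,1,1,1,1,1).

∂_2: C_2 → C_1 maps a triangle to the signed sum of its edges. For instance
  ∂[v_2,v_3,v_9] = [v_3,v_9] − [v_2,v_9] + [v_2,v_3],
  ∂[v_0,v_8,v_9] = [v_8,v_9] − [v_0,v_9] + [v_0,v_8].
As a 30×20 matrix over Z this has rank 20, with invariant factors (1,1,1,1,1,1,1,1,1,1,1,1,1,1,1,1,1,1,1,2).

Now H_k = ker ∂_k / im ∂_{k+1}, so:

  H_0: rank C_0 − rank ∂_1 = 10 − 9 = 1, and the invariant factors of ∂_1 are all 1, so H_0 ≅ Z.
  H_1: rank ker ∂_1 − rank ∂_2 = (30 − 9) − 20 = 1, and ∂_2 has invariant factor 2 > 1, so H_1 ≅ Z ⊕ Z/2.
  H_2: rank ker ∂_2 − rank ∂_3 = (20 − 20) − 0 = 0, and there is no ∂_3, so H_2 ≅ 0.

As a check, the Euler characteristic is 10 − 30 + 20 = 0, which agrees with 1 − 1 + 0 = 0.

H_0 ≅ Z,  H_1 ≅ Z ⊕ Z/2,  H_2 = 0.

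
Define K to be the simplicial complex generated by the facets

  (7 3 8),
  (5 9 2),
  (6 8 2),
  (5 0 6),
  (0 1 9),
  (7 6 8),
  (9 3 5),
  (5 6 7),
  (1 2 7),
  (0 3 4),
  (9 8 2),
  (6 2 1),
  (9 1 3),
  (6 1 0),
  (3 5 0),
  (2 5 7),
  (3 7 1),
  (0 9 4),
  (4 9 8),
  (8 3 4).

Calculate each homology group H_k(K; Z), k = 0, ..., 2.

H_0 = Z,  H_1 = Z ⊕ Z/2Z,  H_2 = 0.

K has 10 vertices, 30 edges, 20 triangles.
rank ∂_0 = 0, rank ∂_1 = 9 ⇒ b_0 = 10 − 0 − 9 = 1; all invariant factors of ∂_1 are 1 so no torsion. So H_0 ≅ Z.
rank ∂_1 = 9, rank ∂_2 = 20 ⇒ b_1 = 30 − 9 − 20 = 1; ∂_2 has invariant factor(s) [2] giving torsion. So H_1 ≅ Z ⊕ Z/2Z.
rank ∂_2 = 20, rank ∂_3 = 0 ⇒ b_2 = 20 − 20 − 0 = 0. So H_2 ≅ 0.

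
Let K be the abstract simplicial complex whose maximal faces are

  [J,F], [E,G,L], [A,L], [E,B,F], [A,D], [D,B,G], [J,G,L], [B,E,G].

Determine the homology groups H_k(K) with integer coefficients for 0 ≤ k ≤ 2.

H_0 ≅ Z,  H_1 ≅ Z^2,  H_2 = 0.

We work with the vertex ordering A < B < D < E < F < G < J < L. The simplices of K, each written with vertices in increasing order, are:

  0-simplices (8): A, B, D, E, F, G, J, L
  1-simplices (14): AD, AL, BD, BE, BF, BG, DG, EF, EG, EL, FJ, GJ, GL, JL
  2-simplices (5): BDG, BEF, BEG, EGL, GJL

giving chain groups C_0 ≅ Z^8, C_1 ≅ Z^14, C_2 ≅ Z^5.

Boundary ∂_1: C_1 → C_0 maps an edge to its endpoints' difference, ∂[p,q] = q − p. For instance
  ∂BG = G − B.
The resulting 8×14 matrix has rank 7, and its Smith normal form has invariant factors (1,1,1,1,1,1,1).

The boundary map ∂_2: C_2 → C_1 acts by ∂[p,q,r] = [q,r] − [p,r] + [p,q]. For instance
  ∂GJL = JL − GL + GJ,
  ∂EGL = GL − EL + EG.
The resulting 14×5 matrix has rank 5, and its Smith normal form has invariant factors (1,1,1,1,1).

Now H_k = ker ∂_k / im ∂_{k+1}, so:

  H_0: rank C_0 − rank ∂_1 = 8 − 7 = 1, and the invariant factors of ∂_1 are all 1, so H_0 ≅ Z.
  H_1: rank ker ∂_1 − rank ∂_2 = (14 − 7) − 5 = 2, and the invariant factors of ∂_2 are all 1, so H_1 ≅ Z^2.
  H_2: rank ker ∂_2 − rank ∂_3 = (5 − 5) − 0 = 0, and there is no ∂_3, so H_2 ≅ 0.

As a check, the Euler characteristic is 8 − 14 + 5 = -1, which agrees with 1 − 2 + 0 = -1.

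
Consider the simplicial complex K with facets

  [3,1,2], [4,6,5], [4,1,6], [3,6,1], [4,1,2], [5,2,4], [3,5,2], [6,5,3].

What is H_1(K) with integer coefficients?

We work with the vertex ordering 1 < 2 < 3 < 4 < 5 < 6. The simplices of K, each written with vertices in increasing order, are:

  0-simplices (6): [1], [2], [3], [4], [5], [6]
  1-simplices (12): [1,2], [1,3], [1,4], [1,6], [2,3], [2,4], [2,5], [3,5], [3,6], [4,5], [4,6], [5,6]
  2-simplices (8): [1,2,3], [1,2,4], [1,3,6], [1,4,6], [2,3,5], [2,4,5], [3,5,6], [4,5,6]

giving chain groups C_0 ≅ Z^6, C_1 ≅ Z^12, C_2 ≅ Z^8.

∂_1: C_1 → C_0 sends each edge [p,q] (with p < q) to q − p. For instance
  ∂[4,6] = [6] − [4].
The resulting 6×12 matrix has rank 5, and its Smith normal form has invariant factors (1,1,1,1,1).

∂_2: C_2 → C_1 maps a triangle to the signed sum of its edges. For instance
  ∂[4,5,6] = [5,6] − [4,6] + [4,5],
  ∂[2,4,5] = [4,5] − [2,5] + [2,4].
The resulting 12×8 matrix has rank 7, and its Smith normal form has invariant factors (1,1,1,1,1,1,1).

Reading off H_k = ker ∂_k / im ∂_{k+1}:

  H_1: rank ker ∂_1 − rank ∂_2 = (12 − 5) − 7 = 0, and the invariant factors of ∂_2 are all 1, so H_1 = 0.

(K is a triangulation of the 2-sphere S^2.)

H_1 ≅ 0.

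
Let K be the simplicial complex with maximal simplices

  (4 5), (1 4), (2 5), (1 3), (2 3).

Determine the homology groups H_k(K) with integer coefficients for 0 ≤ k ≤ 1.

H_0 ≅ Z,  H_1 ≅ Z.

We work with the vertex ordering 1 < 2 < 3 < 4 < 5. The simplices of K, each written with vertices in increasing order, are:

  0-simplices (5): [1], [2], [3], [4], [5]
  1-simplices (5): [1,3], [1,4], [2,3], [2,5], [4,5]

giving chain groups C_0 ≅ Z^5, C_1 ≅ Z^5.

The boundary map ∂_1: C_1 → C_0 sends each edge [p,q] (with p < q) to q − p.
The resulting 5×5 matrix has rank 4, and its Smith normal form has invariant factors (1,1,1,1).

Now H_k = ker ∂_k / im ∂_{k+1}, so:

  H_0: rank C_0 − rank ∂_1 = 5 − 4 = 1, and the invariant factors of ∂_1 are all 1, so H_0 = Z.
  H_1: rank ker ∂_1 − rank ∂_2 = (5 − 4) − 0 = 1, and there is no ∂_2, so H_1 = Z.

(K is a triangulation of the circle S^1.)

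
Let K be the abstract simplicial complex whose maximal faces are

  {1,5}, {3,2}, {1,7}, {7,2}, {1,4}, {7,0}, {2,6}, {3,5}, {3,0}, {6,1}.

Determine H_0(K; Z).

Fix the vertex order 0 < 1 < 2 < 3 < 4 < 5 < 6 < 7 and write every simplex with vertices in increasing order. Then dim K = 1 and the simplices of K are:

  0-simplices (8): [0], [1], [2], [3], [4], [5], [6], [7]
  1-simplices (10): [0,3], [0,7], [1,4], [1,5], [1,6], [1,7], [2,3], [2,6], [2,7], [3,5]

so the chain groups are C_0 ≅ Z^8, C_1 ≅ Z^10.

∂_1: C_1 → C_0 is given by ∂[p,q] = [q] − [p].
As a 8×10 matrix over Z this has rank 7, with invariant factors (1,1,1,1,1,1,1).

Computing H_k = (kernel of ∂_k) / (image of ∂_{k+1}):

  H_0: rank C_0 − rank ∂_1 = 8 − 7 = 1, and the invariant factors of ∂_1 are all 1, so H_0 = Z.

H_0 = Z.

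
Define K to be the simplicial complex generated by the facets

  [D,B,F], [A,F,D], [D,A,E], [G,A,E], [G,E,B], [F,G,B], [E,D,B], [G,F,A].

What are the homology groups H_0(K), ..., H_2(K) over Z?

K has 6 vertices, 12 edges, 8 triangles.
rank ∂_0 = 0, rank ∂_1 = 5 ⇒ b_0 = 6 − 0 − 5 = 1; all invariant factors of ∂_1 are 1 so no torsion. So H_0 ≅ Z.
rank ∂_1 = 5, rank ∂_2 = 7 ⇒ b_1 = 12 − 5 − 7 = 0; all invariant factors of ∂_2 are 1 so no torsion. So H_1 ≅ 0.
rank ∂_2 = 7, rank ∂_3 = 0 ⇒ b_2 = 8 − 7 − 0 = 1. So H_2 ≅ Z.

H_0 ≅ Z,  H_1 = 0,  H_2 ≅ Z.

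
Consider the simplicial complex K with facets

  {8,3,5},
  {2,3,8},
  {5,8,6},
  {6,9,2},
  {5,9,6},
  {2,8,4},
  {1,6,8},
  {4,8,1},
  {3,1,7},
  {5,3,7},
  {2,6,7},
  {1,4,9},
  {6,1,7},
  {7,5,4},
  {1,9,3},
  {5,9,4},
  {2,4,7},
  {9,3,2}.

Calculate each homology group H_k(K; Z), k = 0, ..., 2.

H_0 = Z,  H_1 = Z^2,  H_2 = Z.

Fix the vertex order 1 < 2 < 3 < 4 < 5 < 6 < 7 < 8 < 9 and write every simplex with vertices in increasing order. Then dim K = 2 and the simplices of K are:

  0-simplices (9): [1], [2], [3], [4], [5], [6], [7], [8], [9]
  1-simplices (27): (27 of them)
  2-simplices (18): [1,3,7], [1,3,9], [1,4,8], [1,4,9], [1,6,7], [1,6,8], [2,3,8], [2,3,9], [2,4,7], [2,4,8], [2,6,7], [2,6,9], [3,5,7], [3,5,8], [4,5,7], [4,5,9], [5,6,8], [5,6,9]

Hence C_0 ≅ Z^9, C_1 ≅ Z^27, C_2 ≅ Z^18.

∂_1: C_1 → C_0 maps an edge to its endpoints' difference, ∂[p,q] = q − p.
The resulting 9×27 matrix has rank 8, and its Smith normal form has invariant factors (1,1,1,1,1,1,1,1).

Boundary ∂_2: C_2 → C_1 sends each 2-simplex [p,q,r] to [q,r] − [p,r] + [p,q]. For instance
  ∂[5,6,9] = [6,9] − [5,9] + [5,6],
  ∂[2,3,9] = [3,9] − [2,9] + [2,3].
As a 27×18 matrix over Z this has rank 17, with invariant factors (1,1,1,1,1,1,1,1,1,1,1,1,1,1,1,1,1).

Reading off H_k = ker ∂_k / im ∂_{k+1}:

  H_0: rank C_0 − rank ∂_1 = 9 − 8 = 1, and the invariant factors of ∂_1 are all 1, so H_0 = Z.
  H_1: rank ker ∂_1 − rank ∂_2 = (27 − 8) − 17 = 2, and the invariant factors of ∂_2 are all 1, so H_1 = Z^2.
  H_2: rank ker ∂_2 − rank ∂_3 = (18 − 17) − 0 = 1, and there is no ∂_3, so H_2 = Z.

As a check, the Euler characteristic is 9 − 27 + 18 = 0, which agrees with 1 − 2 + 1 = 0.
(K is a triangulation of the torus T^2.)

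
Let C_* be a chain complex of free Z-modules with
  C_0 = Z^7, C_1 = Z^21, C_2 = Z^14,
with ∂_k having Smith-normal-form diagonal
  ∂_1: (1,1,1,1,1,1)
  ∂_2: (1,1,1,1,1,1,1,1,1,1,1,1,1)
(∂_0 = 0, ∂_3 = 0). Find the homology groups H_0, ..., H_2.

H_0: b_0 = 7 − 0 − 6 = 1; torsion from ∂_1 factors > 1: none. So H_0 = Z.
H_1: b_1 = 21 − 6 − 13 = 2; torsion from ∂_2 factors > 1: none. So H_1 = Z^2.
H_2: b_2 = 14 − 13 − 0 = 1; torsion from ∂_3 factors > 1: none. So H_2 = Z.

H_0 = Z,  H_1 = Z^2,  H_2 = Z.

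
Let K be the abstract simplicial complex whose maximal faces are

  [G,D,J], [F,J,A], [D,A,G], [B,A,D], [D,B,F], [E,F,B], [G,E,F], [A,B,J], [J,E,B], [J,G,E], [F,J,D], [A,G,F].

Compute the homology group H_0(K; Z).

Order the vertices as A < B < D < E < F < G < J. Listing each simplex with vertices in this order, K has dimension 2 with simplices:

  0-simplices (7): A, B, D, E, F, G, J
  1-simplices (18): AB, AD, AF, AG, AJ, BD, BE, BF, BJ, DF, DG, DJ, EF, EG, EJ, FG, FJ, GJ
  2-simplices (12): ABD, ABJ, ADG, AFG, AFJ, BDF, BEF, BEJ, DFJ, DGJ, EFG, EGJ

giving chain groups C_0 ≅ Z^7, C_1 ≅ Z^18, C_2 ≅ Z^12.

Boundary ∂_1: C_1 → C_0 maps an edge to its endpoints' difference, ∂[p,q] = q − p.
The resulting 7×18 matrix has rank 6, and its Smith normal form has invariant factors (1,1,1,1,1,1).

Boundary ∂_2: C_2 → C_1 acts by ∂[p,q,r] = [q,r] − [p,r] + [p,q]. For instance
  ∂ABJ = BJ − AJ + AB,
  ∂ADG = DG − AG + AD.
As a 18×12 matrix over Z this has rank 12, with invariant factors (1,1,1,1,1,1,1,1,1,1,1,2).

From H_k ≅ ker(∂_k) / im(∂_{k+1}) we obtain:

  H_0: rank C_0 − rank ∂_1 = 7 − 6 = 1, and the invariant factors of ∂_1 are all 1, so H_0 ≅ Z.

H_0 ≅ Z.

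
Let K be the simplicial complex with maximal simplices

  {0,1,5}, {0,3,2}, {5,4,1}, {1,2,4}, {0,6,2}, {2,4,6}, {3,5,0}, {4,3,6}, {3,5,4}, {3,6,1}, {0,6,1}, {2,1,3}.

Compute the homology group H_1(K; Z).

Take the total order 0 < 1 < 2 < 3 < 4 < 5 < 6 on the vertex set. Then K (dimension 2) consists of the simplices:

  0-simplices (7): [0], [1], [2], [3], [4], [5], [6]
  1-simplices (18): [0,1], [0,2], [0,3], [0,5], [0,6], [1,2], [1,3], [1,4], [1,5], [1,6], [2,3], [2,4], [2,6], [3,4], [3,5], [3,6], [4,5], [4,6]
  2-simplices (12): [0,1,5], [0,1,6], [0,2,3], [0,2,6], [0,3,5], [1,2,3], [1,2,4], [1,3,6], [1,4,5], [2,4,6], [3,4,5], [3,4,6]

giving chain groups C_0 ≅ Z^7, C_1 ≅ Z^18, C_2 ≅ Z^12.

The boundary map ∂_1: C_1 → C_0 is given by ∂[p,q] = [q] − [p].
As a 7×18 matrix over Z this has rank 6, with invariant factors (1,1,1,1,1,1).

∂_2: C_2 → C_1 maps a triangle to the signed sum of its edges. For instance
  ∂[1,4,5] = [4,5] − [1,5] + [1,4],
  ∂[0,1,5] = [1,5] − [0,5] + [0,1].
This gives a 18×12 integer matrix of rank 12; reducing to Smith normal form yields diagonal entries (1,1,1,1,1,1,1,1,1,1,1,2).

Reading off H_k = ker ∂_k / im ∂_{k+1}:

  H_1: rank ker ∂_1 − rank ∂_2 = (18 − 6) − 12 = 0, and ∂_2 has invariant factor 2 > 1, so H_1 ≅ Z/2Z.

H_1 = Z/2Z.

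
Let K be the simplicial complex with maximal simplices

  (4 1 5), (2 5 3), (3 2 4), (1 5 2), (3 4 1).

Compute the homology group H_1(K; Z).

H_1 ≅ Z.

K has 5 vertices, 10 edges, 5 triangles.
rank ∂_1 = 4, rank ∂_2 = 5 ⇒ b_1 = 10 − 4 − 5 = 1; all invariant factors of ∂_2 are 1 so no torsion. So H_1 = Z.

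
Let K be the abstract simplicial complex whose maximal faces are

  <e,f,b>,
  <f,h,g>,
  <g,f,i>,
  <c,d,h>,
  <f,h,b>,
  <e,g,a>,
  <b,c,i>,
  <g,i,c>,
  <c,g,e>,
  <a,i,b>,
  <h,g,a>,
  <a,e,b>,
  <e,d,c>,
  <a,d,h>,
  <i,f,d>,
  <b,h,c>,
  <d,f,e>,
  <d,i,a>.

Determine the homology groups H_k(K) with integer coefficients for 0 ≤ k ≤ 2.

K has 9 vertices, 27 edges, 18 triangles.
rank ∂_0 = 0, rank ∂_1 = 8 ⇒ b_0 = 9 − 0 − 8 = 1; all invariant factors of ∂_1 are 1 so no torsion. So H_0 ≅ Z.
rank ∂_1 = 8, rank ∂_2 = 17 ⇒ b_1 = 27 − 8 − 17 = 2; all invariant factors of ∂_2 are 1 so no torsion. So H_1 ≅ Z^2.
rank ∂_2 = 17, rank ∂_3 = 0 ⇒ b_2 = 18 − 17 − 0 = 1. So H_2 ≅ Z.

H_0 = Z,  H_1 = Z^2,  H_2 = Z.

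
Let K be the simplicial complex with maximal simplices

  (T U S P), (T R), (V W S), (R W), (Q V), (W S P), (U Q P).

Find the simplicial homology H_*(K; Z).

H_0 ≅ Z,  H_1 ≅ Z^2,  H_2 = 0,  H_3 = 0.

Order the vertices as P < Q < R < S < T < U < V < W. Listing each simplex with vertices in this order, K has dimension 3 with simplices:

  0-simplices (8): P, Q, R, S, T, U, V, W
  1-simplices (15): PQ, PS, PT, PU, PW, QU, QV, RT, RW, ST, SU, SV, SW, TU, VW
  2-simplices (7): PQU, PST, PSU, PSW, PTU, STU, SVW
  3-simplices (1): PSTU

Hence C_0 ≅ Z^8, C_1 ≅ Z^15, C_2 ≅ Z^7, C_3 ≅ Z^1.

Boundary ∂_1: C_1 → C_0 sends each edge [p,q] (with p < q) to q − p.
The resulting 8×15 matrix has rank 7, and its Smith normal form has invariant factors (1,1,1,1,1,1,1).

∂_2: C_2 → C_1 acts by ∂[p,q,r] = [q,r] − [p,r] + [p,q]. For instance
  ∂PTU = TU − PU + PT,
  ∂PSW = SW − PW + PS.
The 15×7 boundary matrix has rank 6 and Smith normal form diag(1,1,1,1,1,1).

The boundary map ∂_3: C_3 → C_2 sends each 3-simplex σ to the alternating sum Σ_i (−1)^i (σ with its i-th vertex removed). For instance
  ∂PSTU = STU − PTU + PSU − PST.
The resulting 7×1 matrix has rank 1, and its Smith normal form has invariant factors (1).

Now H_k = ker ∂_k / im ∂_{k+1}, so:

  H_0: rank C_0 − rank ∂_1 = 8 − 7 = 1, and the invariant factors of ∂_1 are all 1, so H_0 ≅ Z.
  H_1: rank ker ∂_1 − rank ∂_2 = (15 − 7) − 6 = 2, and the invariant factors of ∂_2 are all 1, so H_1 ≅ Z^2.
  H_2: rank ker ∂_2 − rank ∂_3 = (7 − 6) − 1 = 0, and the invariant factors of ∂_3 are all 1, so H_2 ≅ 0.
  H_3: rank ker ∂_3 − rank ∂_4 = (1 − 1) − 0 = 0, and there is no ∂_4, so H_3 ≅ 0.

As a check, the Euler characteristic is 8 − 15 + 7 − 1 = -1, which agrees with 1 − 2 + 0 − 0 = -1.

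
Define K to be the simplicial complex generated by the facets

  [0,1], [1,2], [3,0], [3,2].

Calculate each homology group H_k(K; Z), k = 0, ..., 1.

H_0 = Z,  H_1 = Z.

Fix the vertex order 0 < 1 < 2 < 3 and write every simplex with vertices in increasing order. Then dim K = 1 and the simplices of K are:

  0-simplices (4): [0], [1], [2], [3]
  1-simplices (4): [0,1], [0,3], [1,2], [2,3]

so the chain groups are C_0 ≅ Z^4, C_1 ≅ Z^4.

∂_1: C_1 → C_0 is given by ∂[p,q] = [q] − [p].
The resulting 4×4 matrix has rank 3, and its Smith normal form has invariant factors (1,1,1).

From H_k ≅ ker(∂_k) / im(∂_{k+1}) we obtain:

  H_0: rank C_0 − rank ∂_1 = 4 − 3 = 1, and the invariant factors of ∂_1 are all 1, so H_0 = Z.
  H_1: rank ker ∂_1 − rank ∂_2 = (4 − 3) − 0 = 1, and there is no ∂_2, so H_1 = Z.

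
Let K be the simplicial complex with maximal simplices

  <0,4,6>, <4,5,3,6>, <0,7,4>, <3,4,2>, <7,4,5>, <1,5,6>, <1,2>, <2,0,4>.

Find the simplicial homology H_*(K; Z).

Take the total order 0 < 1 < 2 < 3 < 4 < 5 < 6 < 7 on the vertex set. Then K (dimension 3) consists of the simplices:

  0-simplices (8): [0], [1], [2], [3], [4], [5], [6], [7]
  1-simplices (17): [0,2], [0,4], [0,6], [0,7], [1,2], [1,5], [1,6], [2,3], [2,4], [3,4], [3,5], [3,6], [4,5], [4,6], [4,7], [5,6], [5,7]
  2-simplices (10): [0,2,4], [0,4,6], [0,4,7], [1,5,6], [2,3,4], [3,4,5], [3,4,6], [3,5,6], [4,5,6], [4,5,7]
  3-simplices (1): [3,4,5,6]

so the chain groups are C_0 ≅ Z^8, C_1 ≅ Z^17, C_2 ≅ Z^10, C_3 ≅ Z^1.

∂_1: C_1 → C_0 is given by ∂[p,q] = [q] − [p]. For instance
  ∂[3,6] = [6] − [3].
As a 8×17 matrix over Z this has rank 7, with invariant factors (1,1,1,1,1,1,1).

∂_2: C_2 → C_1 maps a triangle to the signed sum of its edges. For instance
  ∂[3,5,6] = [5,6] − [3,6] + [3,5],
  ∂[3,4,5] = [4,5] − [3,5] + [3,4].
As a 17×10 matrix over Z this has rank 9, with invariant factors (1,1,1,1,1,1,1,1,1).

The boundary map ∂_3: C_3 → C_2 sends each 3-simplex σ to the alternating sum Σ_i (−1)^i (σ with its i-th vertex removed). For instance
  ∂[3,4,5,6] = [4,5,6] − [3,5,6] + [3,4,6] − [3,4,5].
The resulting 10×1 matrix has rank 1, and its Smith normal form has invariant factors (1).

From H_k ≅ ker(∂_k) / im(∂_{k+1}) we obtain:

  H_0: rank C_0 − rank ∂_1 = 8 − 7 = 1, and the invariant factors of ∂_1 are all 1, so H_0 = Z.
  H_1: rank ker ∂_1 − rank ∂_2 = (17 − 7) − 9 = 1, and the invariant factors of ∂_2 are all 1, so H_1 = Z.
  H_2: rank ker ∂_2 − rank ∂_3 = (10 − 9) − 1 = 0, and the invariant factors of ∂_3 are all 1, so H_2 = 0.
  H_3: rank ker ∂_3 − rank ∂_4 = (1 − 1) − 0 = 0, and there is no ∂_4, so H_3 = 0.

H_0 ≅ Z,  H_1 ≅ Z,  H_2 = 0,  H_3 = 0.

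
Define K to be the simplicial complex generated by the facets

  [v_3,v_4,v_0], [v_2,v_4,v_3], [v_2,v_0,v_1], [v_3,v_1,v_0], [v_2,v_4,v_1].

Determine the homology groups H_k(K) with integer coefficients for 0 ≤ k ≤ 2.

H_0 ≅ Z,  H_1 ≅ Z,  H_2 = 0.

We work with the vertex ordering v_0 < v_1 < v_2 < v_3 < v_4. The simplices of K, each written with vertices in increasing order, are:

  0-simplices (5): [v_0], [v_1], [v_2], [v_3], [v_4]
  1-simplices (10): [v_0,v_1], [v_0,v_2], [v_0,v_3], [v_0,v_4], [v_1,v_2], [v_1,v_3], [v_1,v_4], [v_2,v_3], [v_2,v_4], [v_3,v_4]
  2-simplices (5): [v_0,v_1,v_2], [v_0,v_1,v_3], [v_0,v_3,v_4], [v_1,v_2,v_4], [v_2,v_3,v_4]

so the chain groups are C_0 ≅ Z^5, C_1 ≅ Z^10, C_2 ≅ Z^5.

∂_1: C_1 → C_0 is given by ∂[p,q] = [q] − [p].
As a 5×10 matrix over Z this has rank 4, with invariant factors (1,1,1,1).

Boundary ∂_2: C_2 → C_1 acts by ∂[p,q,r] = [q,r] − [p,r] + [p,q]. For instance
  ∂[v_0,v_1,v_3] = [v_1,v_3] − [v_0,v_3] + [v_0,v_1],
  ∂[v_0,v_1,v_2] = [v_1,v_2] − [v_0,v_2] + [v_0,v_1].
As a 10×5 matrix over Z this has rank 5, with invariant factors (1,1,1,1,1).

Computing H_k = (kernel of ∂_k) / (image of ∂_{k+1}):

  H_0: rank C_0 − rank ∂_1 = 5 − 4 = 1, and the invariant factors of ∂_1 are all 1, so H_0 = Z.
  H_1: rank ker ∂_1 − rank ∂_2 = (10 − 4) − 5 = 1, and the invariant factors of ∂_2 are all 1, so H_1 = Z.
  H_2: rank ker ∂_2 − rank ∂_3 = (5 − 5) − 0 = 0, and there is no ∂_3, so H_2 = 0.

(K is a triangulation of the Möbius band.)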